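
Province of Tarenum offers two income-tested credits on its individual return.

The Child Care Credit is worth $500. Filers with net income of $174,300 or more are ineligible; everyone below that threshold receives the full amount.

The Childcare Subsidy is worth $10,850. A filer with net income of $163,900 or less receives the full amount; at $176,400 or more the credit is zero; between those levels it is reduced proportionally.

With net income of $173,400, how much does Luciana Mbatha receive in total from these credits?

Child Care Credit: $173,400 is below the $174,300 cutoff, so the full $500 applies.
Childcare Subsidy: $173,400 is $9,500 into a $12,500 phase-out range, leaving 3,000/12,500 of the credit: $10,850 × 3,000/12,500 = $2,604.
Total: $500 + $2,604 = $3,104.

$3,104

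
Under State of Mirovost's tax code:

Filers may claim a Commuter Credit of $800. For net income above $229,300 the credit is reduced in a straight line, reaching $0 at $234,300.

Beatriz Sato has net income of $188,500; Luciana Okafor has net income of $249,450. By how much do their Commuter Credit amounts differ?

$800

Beatriz ($188,500): Commuter Credit: $188,500 is at or below the $229,300 threshold, so the full $800 applies.
Luciana ($249,450): Commuter Credit: $249,450 is at or above $234,300, so the credit is $0.
Difference: |$800 − $0| = $800.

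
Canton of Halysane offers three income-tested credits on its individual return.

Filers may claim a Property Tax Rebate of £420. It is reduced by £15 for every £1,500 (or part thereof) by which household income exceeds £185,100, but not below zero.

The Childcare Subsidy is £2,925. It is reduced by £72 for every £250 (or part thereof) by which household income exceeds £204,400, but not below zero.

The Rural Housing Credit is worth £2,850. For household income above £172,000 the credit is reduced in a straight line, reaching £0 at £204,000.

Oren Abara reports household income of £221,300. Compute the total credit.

Property Tax Rebate: income exceeds £185,100 by £36,200, which is 25 full-or-partial £1,500 increments; reduction = 25 × £15 = £375, leaving £45.
Childcare Subsidy: income exceeds £204,400 by £16,900 → 68 increments × £72 = £4,896 ≥ base, so the credit is £0.
Rural Housing Credit: £221,300 is at or above £204,000, so the credit is £0.
Total: £45 + £0 + £0 = £45.

£45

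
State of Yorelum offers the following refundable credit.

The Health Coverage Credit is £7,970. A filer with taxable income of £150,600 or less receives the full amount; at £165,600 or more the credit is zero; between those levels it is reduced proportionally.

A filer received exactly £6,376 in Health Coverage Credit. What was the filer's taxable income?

£6,376 is 6,376/7,970 of the full £7,970, so 1,594/7,970 of the £15,000 range has been used: income = £150,600 + £15,000 × 1,594/7,970 = £153,600.

£153,600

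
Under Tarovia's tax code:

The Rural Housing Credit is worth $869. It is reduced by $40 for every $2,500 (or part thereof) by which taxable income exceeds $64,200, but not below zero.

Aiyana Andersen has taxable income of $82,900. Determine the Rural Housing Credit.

Rural Housing Credit: income exceeds $64,200 by $18,700, which is 8 full-or-partial $2,500 increments; reduction = 8 × $40 = $320, leaving $549.

$549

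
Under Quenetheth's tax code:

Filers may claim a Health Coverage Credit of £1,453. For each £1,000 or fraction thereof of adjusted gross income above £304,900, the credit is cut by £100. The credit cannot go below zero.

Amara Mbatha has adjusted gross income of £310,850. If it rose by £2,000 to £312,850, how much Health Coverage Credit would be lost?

£200

At £310,850 — income exceeds £304,900 by £5,950, which is 6 full-or-partial £1,000 increments; reduction = 6 × £100 = £600, leaving £853.
At £312,850 — income exceeds £304,900 by £7,950, which is 8 full-or-partial £1,000 increments; reduction = 8 × £100 = £800, leaving £653.
Lost: £853 − £653 = £200.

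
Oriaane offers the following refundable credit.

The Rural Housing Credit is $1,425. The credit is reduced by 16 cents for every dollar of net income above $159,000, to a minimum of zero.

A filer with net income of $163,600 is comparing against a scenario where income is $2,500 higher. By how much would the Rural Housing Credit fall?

$400

At $163,600 — 16% of the $4,600 excess over $159,000 is $736; credit = $1,425 − $736 = $689.
At $166,100 — 16% of the $7,100 excess over $159,000 is $1,136; credit = $1,425 − $1,136 = $289.
Lost: $689 − $289 = $400.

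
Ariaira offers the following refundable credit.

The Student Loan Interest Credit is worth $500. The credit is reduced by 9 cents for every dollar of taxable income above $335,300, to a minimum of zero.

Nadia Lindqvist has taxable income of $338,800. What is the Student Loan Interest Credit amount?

$185

Student Loan Interest Credit: 9% of the $3,500 excess over $335,300 is $315; credit = $500 − $315 = $185.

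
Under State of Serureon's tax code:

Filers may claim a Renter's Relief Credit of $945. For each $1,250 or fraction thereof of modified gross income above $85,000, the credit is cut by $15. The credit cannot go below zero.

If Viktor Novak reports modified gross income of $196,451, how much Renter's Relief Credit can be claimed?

Renter's Relief Credit: income exceeds $85,000 by $111,451 → 90 increments × $15 = $1,350 ≥ base, so the credit is $0.

$0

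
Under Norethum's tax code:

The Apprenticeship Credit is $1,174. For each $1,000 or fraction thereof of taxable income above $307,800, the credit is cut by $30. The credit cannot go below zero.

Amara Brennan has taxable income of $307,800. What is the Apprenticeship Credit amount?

Apprenticeship Credit: $307,800 is at or below the $307,800 threshold, so the full $1,174 applies.

$1,174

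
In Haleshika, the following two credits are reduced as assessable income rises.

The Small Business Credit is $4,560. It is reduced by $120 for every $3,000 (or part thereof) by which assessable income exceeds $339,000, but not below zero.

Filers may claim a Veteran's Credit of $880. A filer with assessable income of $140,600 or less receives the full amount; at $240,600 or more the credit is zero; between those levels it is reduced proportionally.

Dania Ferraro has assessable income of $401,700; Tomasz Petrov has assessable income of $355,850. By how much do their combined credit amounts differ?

Dania ($401,700): Small Business Credit: income exceeds $339,000 by $62,700, which is 21 full-or-partial $3,000 increments; reduction = 21 × $120 = $2,520, leaving $2,040. Veteran's Credit: $401,700 is at or above $240,600, so the credit is $0. total $2,040 + $0 = $2,040
Tomasz ($355,850): Small Business Credit: income exceeds $339,000 by $16,850, which is 6 full-or-partial $3,000 increments; reduction = 6 × $120 = $720, leaving $3,840. Veteran's Credit: $355,850 is at or above $240,600, so the credit is $0. total $3,840 + $0 = $3,840
Difference: |$2,040 − $3,840| = $1,800.

$1,800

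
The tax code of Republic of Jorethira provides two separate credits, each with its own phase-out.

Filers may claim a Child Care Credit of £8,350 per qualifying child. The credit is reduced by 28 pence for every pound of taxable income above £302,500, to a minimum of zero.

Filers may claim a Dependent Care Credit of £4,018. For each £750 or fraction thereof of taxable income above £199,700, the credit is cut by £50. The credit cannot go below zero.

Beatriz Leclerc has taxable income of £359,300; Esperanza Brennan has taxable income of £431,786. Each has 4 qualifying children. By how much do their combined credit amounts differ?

Beatriz (£359,300): Child Care Credit: base = 4 × £8,350 = £33,400. 28% of the £56,800 excess over £302,500 is £15,904; credit = £33,400 − £15,904 = £17,496. Dependent Care Credit: income exceeds £199,700 by £159,600 → 213 increments × £50 = £10,650 ≥ base, so the credit is £0. total £17,496 + £0 = £17,496
Esperanza (£431,786): Child Care Credit: base = 4 × £8,350 = £33,400. 28% of the £129,286 excess over £302,500 is £36,200.08 ≥ base, so the credit is £0. Dependent Care Credit: income exceeds £199,700 by £232,086 → 310 increments × £50 = £15,500 ≥ base, so the credit is £0. total £0 + £0 = £0
Difference: |£17,496 − £0| = £17,496.

£17,496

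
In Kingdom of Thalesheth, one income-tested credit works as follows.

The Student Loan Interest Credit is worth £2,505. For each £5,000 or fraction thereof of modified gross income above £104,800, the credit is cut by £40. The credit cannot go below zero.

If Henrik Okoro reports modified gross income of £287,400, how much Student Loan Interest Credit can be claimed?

£1,025

Student Loan Interest Credit: income exceeds £104,800 by £182,600, which is 37 full-or-partial £5,000 increments; reduction = 37 × £40 = £1,480, leaving £1,025.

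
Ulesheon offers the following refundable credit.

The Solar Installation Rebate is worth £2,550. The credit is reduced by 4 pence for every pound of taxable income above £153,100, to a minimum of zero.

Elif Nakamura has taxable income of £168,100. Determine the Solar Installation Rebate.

Solar Installation Rebate: 4% of the £15,000 excess over £153,100 is £600; credit = £2,550 − £600 = £1,950.

£1,950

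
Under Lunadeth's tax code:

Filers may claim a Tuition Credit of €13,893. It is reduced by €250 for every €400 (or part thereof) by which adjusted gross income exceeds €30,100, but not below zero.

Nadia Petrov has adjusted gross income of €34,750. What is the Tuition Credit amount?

Tuition Credit: income exceeds €30,100 by €4,650, which is 12 full-or-partial €400 increments; reduction = 12 × €250 = €3,000, leaving €10,893.

€10,893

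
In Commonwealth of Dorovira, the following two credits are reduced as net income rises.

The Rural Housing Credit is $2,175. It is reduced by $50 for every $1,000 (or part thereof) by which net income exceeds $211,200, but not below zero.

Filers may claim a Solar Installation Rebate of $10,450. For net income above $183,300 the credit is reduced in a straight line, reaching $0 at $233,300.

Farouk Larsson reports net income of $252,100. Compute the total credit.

Rural Housing Credit: income exceeds $211,200 by $40,900, which is 41 full-or-partial $1,000 increments; reduction = 41 × $50 = $2,050, leaving $125.
Solar Installation Rebate: $252,100 is at or above $233,300, so the credit is $0.
Total: $125 + $0 = $125.

$125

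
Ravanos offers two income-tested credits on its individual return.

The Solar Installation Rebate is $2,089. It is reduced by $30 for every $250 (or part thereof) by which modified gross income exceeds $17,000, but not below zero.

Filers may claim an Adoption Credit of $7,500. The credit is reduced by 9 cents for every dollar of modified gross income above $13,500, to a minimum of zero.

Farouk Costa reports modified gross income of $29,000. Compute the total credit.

Solar Installation Rebate: income exceeds $17,000 by $12,000, which is 48 full-or-partial $250 increments; reduction = 48 × $30 = $1,440, leaving $649.
Adoption Credit: 9% of the $15,500 excess over $13,500 is $1,395; credit = $7,500 − $1,395 = $6,105.
Total: $649 + $6,105 = $6,754.

$6,754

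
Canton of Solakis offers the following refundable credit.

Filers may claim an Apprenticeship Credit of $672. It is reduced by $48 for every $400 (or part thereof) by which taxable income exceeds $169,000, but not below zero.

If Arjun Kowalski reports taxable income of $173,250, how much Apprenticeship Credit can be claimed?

Apprenticeship Credit: income exceeds $169,000 by $4,250, which is 11 full-or-partial $400 increments; reduction = 11 × $48 = $528, leaving $144.

$144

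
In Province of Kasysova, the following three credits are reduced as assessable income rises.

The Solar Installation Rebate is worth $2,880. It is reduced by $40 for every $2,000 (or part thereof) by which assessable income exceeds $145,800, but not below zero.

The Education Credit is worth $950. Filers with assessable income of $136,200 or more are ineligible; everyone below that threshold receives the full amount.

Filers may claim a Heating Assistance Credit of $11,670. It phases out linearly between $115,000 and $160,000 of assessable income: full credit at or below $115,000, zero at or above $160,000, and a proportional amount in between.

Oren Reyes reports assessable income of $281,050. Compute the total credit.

$160

Solar Installation Rebate: income exceeds $145,800 by $135,250, which is 68 full-or-partial $2,000 increments; reduction = 68 × $40 = $2,720, leaving $160.
Education Credit: $281,050 meets or exceeds the $136,200 cutoff, so the credit is $0.
Heating Assistance Credit: $281,050 is at or above $160,000, so the credit is $0.
Total: $160 + $0 + $0 = $160.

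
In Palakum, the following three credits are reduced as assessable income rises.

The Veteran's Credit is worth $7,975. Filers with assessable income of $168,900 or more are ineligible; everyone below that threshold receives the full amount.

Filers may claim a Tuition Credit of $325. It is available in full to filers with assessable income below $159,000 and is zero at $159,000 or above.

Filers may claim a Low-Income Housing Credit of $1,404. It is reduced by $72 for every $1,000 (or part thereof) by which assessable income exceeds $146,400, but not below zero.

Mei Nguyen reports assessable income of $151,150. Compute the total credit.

Veteran's Credit: $151,150 is below the $168,900 cutoff, so the full $7,975 applies.
Tuition Credit: $151,150 is below the $159,000 cutoff, so the full $325 applies.
Low-Income Housing Credit: income exceeds $146,400 by $4,750, which is 5 full-or-partial $1,000 increments; reduction = 5 × $72 = $360, leaving $1,044.
Total: $7,975 + $325 + $1,044 = $9,344.

$9,344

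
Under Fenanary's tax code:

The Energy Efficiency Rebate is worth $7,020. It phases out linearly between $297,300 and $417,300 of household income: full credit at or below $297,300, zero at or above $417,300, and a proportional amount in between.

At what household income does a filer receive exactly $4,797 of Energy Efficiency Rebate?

$335,300

$4,797 is 4,797/7,020 of the full $7,020, so 2,223/7,020 of the $120,000 range has been used: income = $297,300 + $120,000 × 2,223/7,020 = $335,300.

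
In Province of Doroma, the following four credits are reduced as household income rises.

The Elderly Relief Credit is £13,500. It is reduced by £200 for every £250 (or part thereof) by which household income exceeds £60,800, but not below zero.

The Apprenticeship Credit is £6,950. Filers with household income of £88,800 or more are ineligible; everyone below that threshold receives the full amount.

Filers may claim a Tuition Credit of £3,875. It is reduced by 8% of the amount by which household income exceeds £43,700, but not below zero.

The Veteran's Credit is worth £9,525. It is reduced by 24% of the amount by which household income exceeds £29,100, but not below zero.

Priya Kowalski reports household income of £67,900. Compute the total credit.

Elderly Relief Credit: income exceeds £60,800 by £7,100, which is 29 full-or-partial £250 increments; reduction = 29 × £200 = £5,800, leaving £7,700.
Apprenticeship Credit: £67,900 is below the £88,800 cutoff, so the full £6,950 applies.
Tuition Credit: 8% of the £24,200 excess over £43,700 is £1,936; credit = £3,875 − £1,936 = £1,939.
Veteran's Credit: 24% of the £38,800 excess over £29,100 is £9,312; credit = £9,525 − £9,312 = £213.
Total: £7,700 + £6,950 + £1,939 + £213 = £16,802.

£16,802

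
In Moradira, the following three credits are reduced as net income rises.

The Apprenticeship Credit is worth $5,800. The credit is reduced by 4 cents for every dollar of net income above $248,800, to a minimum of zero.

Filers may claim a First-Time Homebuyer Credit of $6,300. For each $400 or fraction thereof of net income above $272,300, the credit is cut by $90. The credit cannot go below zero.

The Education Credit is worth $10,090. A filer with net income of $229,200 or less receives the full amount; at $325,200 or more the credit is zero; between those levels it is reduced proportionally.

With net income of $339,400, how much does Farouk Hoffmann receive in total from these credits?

Apprenticeship Credit: 4% of the $90,600 excess over $248,800 is $3,624; credit = $5,800 − $3,624 = $2,176.
First-Time Homebuyer Credit: income exceeds $272,300 by $67,100 → 168 increments × $90 = $15,120 ≥ base, so the credit is $0.
Education Credit: $339,400 is at or above $325,200, so the credit is $0.
Total: $2,176 + $0 + $0 = $2,176.

$2,176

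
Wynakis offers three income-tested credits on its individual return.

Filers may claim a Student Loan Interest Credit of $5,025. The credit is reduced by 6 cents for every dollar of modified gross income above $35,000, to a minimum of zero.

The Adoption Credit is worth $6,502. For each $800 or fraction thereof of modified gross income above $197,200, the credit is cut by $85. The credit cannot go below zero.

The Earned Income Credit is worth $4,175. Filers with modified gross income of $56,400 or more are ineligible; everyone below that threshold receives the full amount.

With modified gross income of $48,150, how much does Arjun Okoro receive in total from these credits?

Student Loan Interest Credit: 6% of the $13,150 excess over $35,000 is $789; credit = $5,025 − $789 = $4,236.
Adoption Credit: $48,150 is at or below the $197,200 threshold, so the full $6,502 applies.
Earned Income Credit: $48,150 is below the $56,400 cutoff, so the full $4,175 applies.
Total: $4,236 + $6,502 + $4,175 = $14,913.

$14,913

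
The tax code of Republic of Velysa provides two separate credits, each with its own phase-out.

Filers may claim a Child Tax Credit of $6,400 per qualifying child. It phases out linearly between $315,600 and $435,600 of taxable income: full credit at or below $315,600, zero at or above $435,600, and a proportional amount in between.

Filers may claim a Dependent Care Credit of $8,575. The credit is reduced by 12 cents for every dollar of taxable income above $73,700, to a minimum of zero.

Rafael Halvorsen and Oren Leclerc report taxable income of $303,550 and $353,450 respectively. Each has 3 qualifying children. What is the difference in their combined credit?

$6,056

Rafael ($303,550): Child Tax Credit: base = 3 × $6,400 = $19,200. $303,550 is at or below the $315,600 threshold, so the full $19,200 applies. Dependent Care Credit: 12% of the $229,850 excess over $73,700 is $27,582 ≥ base, so the credit is $0. total $19,200 + $0 = $19,200
Oren ($353,450): Child Tax Credit: base = 3 × $6,400 = $19,200. $353,450 is $37,850 into a $120,000 phase-out range, leaving 82,150/120,000 of the credit: $19,200 × 82,150/120,000 = $13,144. Dependent Care Credit: 12% of the $279,750 excess over $73,700 is $33,570 ≥ base, so the credit is $0. total $13,144 + $0 = $13,144
Difference: |$19,200 − $13,144| = $6,056.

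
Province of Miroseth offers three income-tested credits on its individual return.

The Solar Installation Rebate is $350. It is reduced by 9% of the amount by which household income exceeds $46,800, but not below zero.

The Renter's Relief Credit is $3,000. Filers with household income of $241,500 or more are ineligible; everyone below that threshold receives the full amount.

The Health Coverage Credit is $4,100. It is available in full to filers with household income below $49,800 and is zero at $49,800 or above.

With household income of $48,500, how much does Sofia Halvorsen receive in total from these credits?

Solar Installation Rebate: 9% of the $1,700 excess over $46,800 is $153; credit = $350 − $153 = $197.
Renter's Relief Credit: $48,500 is below the $241,500 cutoff, so the full $3,000 applies.
Health Coverage Credit: $48,500 is below the $49,800 cutoff, so the full $4,100 applies.
Total: $197 + $3,000 + $4,100 = $7,297.

$7,297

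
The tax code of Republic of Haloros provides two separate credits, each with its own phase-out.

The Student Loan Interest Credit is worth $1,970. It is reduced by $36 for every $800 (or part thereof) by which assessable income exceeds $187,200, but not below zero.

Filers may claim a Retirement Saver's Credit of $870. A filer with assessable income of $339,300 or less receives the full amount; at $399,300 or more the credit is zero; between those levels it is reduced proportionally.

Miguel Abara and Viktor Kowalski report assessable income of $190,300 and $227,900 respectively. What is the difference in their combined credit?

$1,692

Miguel ($190,300): Student Loan Interest Credit: income exceeds $187,200 by $3,100, which is 4 full-or-partial $800 increments; reduction = 4 × $36 = $144, leaving $1,826. Retirement Saver's Credit: $190,300 is at or below the $339,300 threshold, so the full $870 applies. total $1,826 + $870 = $2,696
Viktor ($227,900): Student Loan Interest Credit: income exceeds $187,200 by $40,700, which is 51 full-or-partial $800 increments; reduction = 51 × $36 = $1,836, leaving $134. Retirement Saver's Credit: $227,900 is at or below the $339,300 threshold, so the full $870 applies. total $134 + $870 = $1,004
Difference: |$2,696 − $1,004| = $1,692.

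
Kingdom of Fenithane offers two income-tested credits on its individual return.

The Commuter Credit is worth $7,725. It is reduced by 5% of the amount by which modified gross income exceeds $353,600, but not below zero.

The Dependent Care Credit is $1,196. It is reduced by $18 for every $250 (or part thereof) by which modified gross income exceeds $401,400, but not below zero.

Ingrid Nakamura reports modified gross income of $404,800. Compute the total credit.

Commuter Credit: 5% of the $51,200 excess over $353,600 is $2,560; credit = $7,725 − $2,560 = $5,165.
Dependent Care Credit: income exceeds $401,400 by $3,400, which is 14 full-or-partial $250 increments; reduction = 14 × $18 = $252, leaving $944.
Total: $5,165 + $944 = $6,109.

$6,109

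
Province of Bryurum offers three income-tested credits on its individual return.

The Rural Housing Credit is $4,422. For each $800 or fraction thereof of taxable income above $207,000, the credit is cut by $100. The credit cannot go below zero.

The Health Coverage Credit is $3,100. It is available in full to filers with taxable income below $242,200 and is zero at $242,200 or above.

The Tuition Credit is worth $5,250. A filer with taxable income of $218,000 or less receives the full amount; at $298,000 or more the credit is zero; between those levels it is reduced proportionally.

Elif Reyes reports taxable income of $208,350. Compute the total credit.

Rural Housing Credit: income exceeds $207,000 by $1,350, which is 2 full-or-partial $800 increments; reduction = 2 × $100 = $200, leaving $4,222.
Health Coverage Credit: $208,350 is below the $242,200 cutoff, so the full $3,100 applies.
Tuition Credit: $208,350 is at or below the $218,000 threshold, so the full $5,250 applies.
Total: $4,222 + $3,100 + $5,250 = $12,572.

$12,572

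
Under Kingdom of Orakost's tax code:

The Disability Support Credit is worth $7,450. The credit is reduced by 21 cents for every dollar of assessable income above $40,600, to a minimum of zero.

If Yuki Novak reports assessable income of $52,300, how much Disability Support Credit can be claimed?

$4,993

Disability Support Credit: 21% of the $11,700 excess over $40,600 is $2,457; credit = $7,450 − $2,457 = $4,993.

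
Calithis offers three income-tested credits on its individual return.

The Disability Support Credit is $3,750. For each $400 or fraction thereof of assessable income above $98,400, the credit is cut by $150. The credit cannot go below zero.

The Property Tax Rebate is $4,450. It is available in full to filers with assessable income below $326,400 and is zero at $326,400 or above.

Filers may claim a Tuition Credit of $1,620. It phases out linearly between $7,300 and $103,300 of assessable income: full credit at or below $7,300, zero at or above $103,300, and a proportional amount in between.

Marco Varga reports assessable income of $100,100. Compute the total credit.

Disability Support Credit: income exceeds $98,400 by $1,700, which is 5 full-or-partial $400 increments; reduction = 5 × $150 = $750, leaving $3,000.
Property Tax Rebate: $100,100 is below the $326,400 cutoff, so the full $4,450 applies.
Tuition Credit: $100,100 is $92,800 into a $96,000 phase-out range, leaving 3,200/96,000 of the credit: $1,620 × 3,200/96,000 = $54.
Total: $3,000 + $4,450 + $54 = $7,504.

$7,504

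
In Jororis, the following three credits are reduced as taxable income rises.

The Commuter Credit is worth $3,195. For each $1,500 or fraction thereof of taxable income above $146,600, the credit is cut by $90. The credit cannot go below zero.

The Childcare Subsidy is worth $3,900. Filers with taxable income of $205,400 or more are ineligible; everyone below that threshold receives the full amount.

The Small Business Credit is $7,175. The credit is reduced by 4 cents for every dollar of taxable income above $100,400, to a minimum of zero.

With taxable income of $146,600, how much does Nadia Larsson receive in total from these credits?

Commuter Credit: $146,600 is at or below the $146,600 threshold, so the full $3,195 applies.
Childcare Subsidy: $146,600 is below the $205,400 cutoff, so the full $3,900 applies.
Small Business Credit: 4% of the $46,200 excess over $100,400 is $1,848; credit = $7,175 − $1,848 = $5,327.
Total: $3,195 + $3,900 + $5,327 = $12,422.

$12,422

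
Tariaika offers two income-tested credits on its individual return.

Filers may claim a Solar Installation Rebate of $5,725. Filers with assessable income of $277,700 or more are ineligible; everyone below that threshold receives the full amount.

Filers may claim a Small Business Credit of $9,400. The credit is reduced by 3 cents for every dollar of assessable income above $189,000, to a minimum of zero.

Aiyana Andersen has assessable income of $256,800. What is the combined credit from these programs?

Solar Installation Rebate: $256,800 is below the $277,700 cutoff, so the full $5,725 applies.
Small Business Credit: 3% of the $67,800 excess over $189,000 is $2,034; credit = $9,400 − $2,034 = $7,366.
Total: $5,725 + $7,366 = $13,091.

$13,091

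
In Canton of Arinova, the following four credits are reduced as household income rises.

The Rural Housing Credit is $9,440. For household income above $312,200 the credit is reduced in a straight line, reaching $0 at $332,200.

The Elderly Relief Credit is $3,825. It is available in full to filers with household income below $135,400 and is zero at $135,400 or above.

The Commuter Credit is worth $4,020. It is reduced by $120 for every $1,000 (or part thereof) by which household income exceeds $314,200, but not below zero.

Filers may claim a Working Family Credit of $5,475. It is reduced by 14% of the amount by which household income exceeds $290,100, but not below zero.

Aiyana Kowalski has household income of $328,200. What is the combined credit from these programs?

Rural Housing Credit: $328,200 is $16,000 into a $20,000 phase-out range, leaving 4,000/20,000 of the credit: $9,440 × 4,000/20,000 = $1,888.
Elderly Relief Credit: $328,200 meets or exceeds the $135,400 cutoff, so the credit is $0.
Commuter Credit: income exceeds $314,200 by $14,000, which is 14 full-or-partial $1,000 increments; reduction = 14 × $120 = $1,680, leaving $2,340.
Working Family Credit: 14% of the $38,100 excess over $290,100 is $5,334; credit = $5,475 − $5,334 = $141.
Total: $1,888 + $0 + $2,340 + $141 = $4,369.

$4,369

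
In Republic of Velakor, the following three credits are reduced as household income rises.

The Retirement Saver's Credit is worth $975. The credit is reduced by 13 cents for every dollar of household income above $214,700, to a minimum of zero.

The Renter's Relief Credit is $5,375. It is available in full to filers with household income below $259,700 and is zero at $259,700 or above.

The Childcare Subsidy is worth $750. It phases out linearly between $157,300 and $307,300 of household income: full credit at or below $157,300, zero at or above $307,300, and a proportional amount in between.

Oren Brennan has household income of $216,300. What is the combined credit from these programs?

$6,597

Retirement Saver's Credit: 13% of the $1,600 excess over $214,700 is $208; credit = $975 − $208 = $767.
Renter's Relief Credit: $216,300 is below the $259,700 cutoff, so the full $5,375 applies.
Childcare Subsidy: $216,300 is $59,000 into a $150,000 phase-out range, leaving 91,000/150,000 of the credit: $750 × 91,000/150,000 = $455.
Total: $767 + $5,375 + $455 = $6,597.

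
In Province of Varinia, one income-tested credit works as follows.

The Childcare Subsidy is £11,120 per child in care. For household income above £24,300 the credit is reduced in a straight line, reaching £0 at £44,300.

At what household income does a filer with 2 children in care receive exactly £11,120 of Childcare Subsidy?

Full credit = 2 × £11,120 = £22,240.
£11,120 is 11,120/22,240 of the full £22,240, so 11,120/22,240 of the £20,000 range has been used: income = £24,300 + £20,000 × 11,120/22,240 = £34,300.

£34,300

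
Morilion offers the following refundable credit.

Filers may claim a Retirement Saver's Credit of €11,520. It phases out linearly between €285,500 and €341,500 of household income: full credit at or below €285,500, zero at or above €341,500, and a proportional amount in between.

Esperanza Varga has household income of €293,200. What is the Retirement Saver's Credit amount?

€9,936

Retirement Saver's Credit: €293,200 is €7,700 into a €56,000 phase-out range, leaving 48,300/56,000 of the credit: €11,520 × 48,300/56,000 = €9,936.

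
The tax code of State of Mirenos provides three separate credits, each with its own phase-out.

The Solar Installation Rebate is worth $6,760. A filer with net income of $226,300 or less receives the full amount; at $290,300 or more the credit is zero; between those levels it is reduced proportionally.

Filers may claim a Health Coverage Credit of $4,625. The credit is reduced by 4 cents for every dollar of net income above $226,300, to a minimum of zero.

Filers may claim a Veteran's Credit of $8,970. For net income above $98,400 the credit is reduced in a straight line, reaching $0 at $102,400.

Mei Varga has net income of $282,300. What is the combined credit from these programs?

$3,230

Solar Installation Rebate: $282,300 is $56,000 into a $64,000 phase-out range, leaving 8,000/64,000 of the credit: $6,760 × 8,000/64,000 = $845.
Health Coverage Credit: 4% of the $56,000 excess over $226,300 is $2,240; credit = $4,625 − $2,240 = $2,385.
Veteran's Credit: $282,300 is at or above $102,400, so the credit is $0.
Total: $845 + $2,385 + $0 = $3,230.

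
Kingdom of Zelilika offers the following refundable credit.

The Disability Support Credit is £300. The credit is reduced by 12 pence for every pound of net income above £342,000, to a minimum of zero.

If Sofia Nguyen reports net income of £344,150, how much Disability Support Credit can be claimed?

Disability Support Credit: 12% of the £2,150 excess over £342,000 is £258; credit = £300 − £258 = £42.

£42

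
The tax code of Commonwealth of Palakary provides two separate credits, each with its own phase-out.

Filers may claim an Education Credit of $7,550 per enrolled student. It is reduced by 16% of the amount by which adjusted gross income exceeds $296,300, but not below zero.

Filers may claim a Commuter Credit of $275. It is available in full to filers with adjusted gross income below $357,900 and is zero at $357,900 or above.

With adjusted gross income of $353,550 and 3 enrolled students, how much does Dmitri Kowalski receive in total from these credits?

Education Credit: base = 3 × $7,550 = $22,650. 16% of the $57,250 excess over $296,300 is $9,160; credit = $22,650 − $9,160 = $13,490.
Commuter Credit: $353,550 is below the $357,900 cutoff, so the full $275 applies.
Total: $13,490 + $275 = $13,765.

$13,765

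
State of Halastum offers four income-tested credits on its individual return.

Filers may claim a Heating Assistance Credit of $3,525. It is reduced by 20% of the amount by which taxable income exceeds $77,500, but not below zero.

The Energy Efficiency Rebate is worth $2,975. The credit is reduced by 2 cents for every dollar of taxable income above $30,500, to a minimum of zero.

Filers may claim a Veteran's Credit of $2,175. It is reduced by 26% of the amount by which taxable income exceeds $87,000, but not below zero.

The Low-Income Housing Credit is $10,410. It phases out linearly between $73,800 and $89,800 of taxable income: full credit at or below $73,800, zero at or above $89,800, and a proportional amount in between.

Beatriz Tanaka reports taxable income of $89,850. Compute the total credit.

$4,277

Heating Assistance Credit: 20% of the $12,350 excess over $77,500 is $2,470; credit = $3,525 − $2,470 = $1,055.
Energy Efficiency Rebate: 2% of the $59,350 excess over $30,500 is $1,187; credit = $2,975 − $1,187 = $1,788.
Veteran's Credit: 26% of the $2,850 excess over $87,000 is $741; credit = $2,175 − $741 = $1,434.
Low-Income Housing Credit: $89,850 is at or above $89,800, so the credit is $0.
Total: $1,055 + $1,788 + $1,434 + $0 = $4,277.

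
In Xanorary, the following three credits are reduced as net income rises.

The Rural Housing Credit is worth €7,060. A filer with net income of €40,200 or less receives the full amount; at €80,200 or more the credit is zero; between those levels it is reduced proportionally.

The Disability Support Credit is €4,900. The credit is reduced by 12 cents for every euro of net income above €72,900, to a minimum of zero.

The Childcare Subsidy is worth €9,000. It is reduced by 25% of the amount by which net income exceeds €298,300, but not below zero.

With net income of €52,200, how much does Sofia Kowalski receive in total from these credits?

Rural Housing Credit: €52,200 is €12,000 into a €40,000 phase-out range, leaving 28,000/40,000 of the credit: €7,060 × 28,000/40,000 = €4,942.
Disability Support Credit: €52,200 is at or below the €72,900 threshold, so the full €4,900 applies.
Childcare Subsidy: €52,200 is at or below the €298,300 threshold, so the full €9,000 applies.
Total: €4,942 + €4,900 + €9,000 = €18,842.

€18,842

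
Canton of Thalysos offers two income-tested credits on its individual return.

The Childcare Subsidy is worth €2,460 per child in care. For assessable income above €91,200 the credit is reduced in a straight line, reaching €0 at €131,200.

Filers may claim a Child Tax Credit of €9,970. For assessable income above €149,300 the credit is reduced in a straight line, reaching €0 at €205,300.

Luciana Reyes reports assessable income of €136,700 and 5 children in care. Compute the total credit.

Childcare Subsidy: base = 5 × €2,460 = €12,300. €136,700 is at or above €131,200, so the credit is €0.
Child Tax Credit: €136,700 is at or below the €149,300 threshold, so the full €9,970 applies.
Total: €0 + €9,970 = €9,970.

€9,970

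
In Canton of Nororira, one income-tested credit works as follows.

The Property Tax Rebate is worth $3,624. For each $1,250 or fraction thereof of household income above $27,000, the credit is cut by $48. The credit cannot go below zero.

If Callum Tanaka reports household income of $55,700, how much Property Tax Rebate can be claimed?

Property Tax Rebate: income exceeds $27,000 by $28,700, which is 23 full-or-partial $1,250 increments; reduction = 23 × $48 = $1,104, leaving $2,520.

$2,520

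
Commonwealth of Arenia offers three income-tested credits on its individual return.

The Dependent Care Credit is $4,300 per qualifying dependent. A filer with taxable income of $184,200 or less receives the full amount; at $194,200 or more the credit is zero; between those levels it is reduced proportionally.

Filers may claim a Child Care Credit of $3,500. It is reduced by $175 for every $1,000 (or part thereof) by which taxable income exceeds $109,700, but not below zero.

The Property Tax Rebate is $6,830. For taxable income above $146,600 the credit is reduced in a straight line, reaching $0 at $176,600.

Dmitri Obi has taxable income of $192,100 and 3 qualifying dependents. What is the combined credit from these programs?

Dependent Care Credit: base = 3 × $4,300 = $12,900. $192,100 is $7,900 into a $10,000 phase-out range, leaving 2,100/10,000 of the credit: $12,900 × 2,100/10,000 = $2,709.
Child Care Credit: income exceeds $109,700 by $82,400 → 83 increments × $175 = $14,525 ≥ base, so the credit is $0.
Property Tax Rebate: $192,100 is at or above $176,600, so the credit is $0.
Total: $2,709 + $0 + $0 = $2,709.

$2,709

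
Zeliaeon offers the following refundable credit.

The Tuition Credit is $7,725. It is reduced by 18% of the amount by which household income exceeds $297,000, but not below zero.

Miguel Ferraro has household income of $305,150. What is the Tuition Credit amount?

Tuition Credit: 18% of the $8,150 excess over $297,000 is $1,467; credit = $7,725 − $1,467 = $6,258.

$6,258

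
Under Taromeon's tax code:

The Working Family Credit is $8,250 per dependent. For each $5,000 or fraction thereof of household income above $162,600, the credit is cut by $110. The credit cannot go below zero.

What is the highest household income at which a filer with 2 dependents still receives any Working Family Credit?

Full credit = 2 × $8,250 = $16,500.
After 149 increments the reduction is 149 × $110 = $16,390, leaving $110; one more increment wipes it out. Increment 149 ends at excess 149 × $5,000 = $745,000, so the highest qualifying income is $162,600 + $745,000 = $907,600.

$907,600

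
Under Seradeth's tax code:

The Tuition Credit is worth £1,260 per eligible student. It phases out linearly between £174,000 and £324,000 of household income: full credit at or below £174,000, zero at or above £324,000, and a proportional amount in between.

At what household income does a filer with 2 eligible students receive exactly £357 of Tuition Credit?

£302,750

Full credit = 2 × £1,260 = £2,520.
£357 is 357/2,520 of the full £2,520, so 2,163/2,520 of the £150,000 range has been used: income = £174,000 + £150,000 × 2,163/2,520 = £302,750.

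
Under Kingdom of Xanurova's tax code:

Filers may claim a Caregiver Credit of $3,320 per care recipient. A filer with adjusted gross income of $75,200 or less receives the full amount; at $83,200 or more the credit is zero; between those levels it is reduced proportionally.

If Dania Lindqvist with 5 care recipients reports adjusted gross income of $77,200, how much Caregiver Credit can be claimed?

Caregiver Credit: base = 5 × $3,320 = $16,600. $77,200 is $2,000 into a $8,000 phase-out range, leaving 6,000/8,000 of the credit: $16,600 × 6,000/8,000 = $12,450.

$12,450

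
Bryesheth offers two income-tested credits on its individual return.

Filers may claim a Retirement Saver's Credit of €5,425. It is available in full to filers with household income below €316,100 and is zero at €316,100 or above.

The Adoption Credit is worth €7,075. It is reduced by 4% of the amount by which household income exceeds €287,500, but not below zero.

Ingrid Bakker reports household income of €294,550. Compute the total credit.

Retirement Saver's Credit: €294,550 is below the €316,100 cutoff, so the full €5,425 applies.
Adoption Credit: 4% of the €7,050 excess over €287,500 is €282; credit = €7,075 − €282 = €6,793.
Total: €5,425 + €6,793 = €12,218.

€12,218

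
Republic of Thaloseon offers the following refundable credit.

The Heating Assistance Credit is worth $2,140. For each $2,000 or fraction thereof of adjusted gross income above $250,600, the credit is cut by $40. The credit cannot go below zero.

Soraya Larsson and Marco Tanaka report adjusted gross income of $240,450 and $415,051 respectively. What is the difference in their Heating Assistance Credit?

$2,140

Soraya ($240,450): Heating Assistance Credit: $240,450 is at or below the $250,600 threshold, so the full $2,140 applies.
Marco ($415,051): Heating Assistance Credit: income exceeds $250,600 by $164,451 → 83 increments × $40 = $3,320 ≥ base, so the credit is $0.
Difference: |$2,140 − $0| = $2,140.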